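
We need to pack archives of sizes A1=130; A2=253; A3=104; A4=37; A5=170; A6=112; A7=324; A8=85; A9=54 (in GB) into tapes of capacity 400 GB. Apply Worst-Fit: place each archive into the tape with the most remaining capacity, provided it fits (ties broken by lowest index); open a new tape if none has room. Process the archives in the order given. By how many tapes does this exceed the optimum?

0

Worst-Fit: [130,253] [104,37,170] [112,85,54] [324] → 4 tapes.
Total size 1269 GB; any packing needs at least ⌈1269/400⌉ = 4 tapes.
So 4 is already optimal.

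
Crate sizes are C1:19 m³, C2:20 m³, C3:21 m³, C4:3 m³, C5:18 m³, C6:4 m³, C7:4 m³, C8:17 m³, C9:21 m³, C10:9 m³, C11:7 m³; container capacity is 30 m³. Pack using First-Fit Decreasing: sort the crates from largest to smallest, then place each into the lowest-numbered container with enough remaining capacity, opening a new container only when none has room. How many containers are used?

6 containers

Sorted descending: 21, 21, 20, 19, 18, 17, 9, 7, 4, 4, 3.
container 1: place 21 m³, 9 m³ left
container 2: place 21 m³, 9 m³ left
container 3: place 20 m³, 10 m³ left
container 4: place 19 m³, 11 m³ left
container 5: place 18 m³, 12 m³ left
container 6: place 17 m³, 13 m³ left
container 1: place 9 m³, 0 m³ left
container 2: place 7 m³, 2 m³ left
container 3: place 4 m³, 6 m³ left
container 3: place 4 m³, 2 m³ left
container 4: place 3 m³, 8 m³ left
Final containers: [21,9] [21,7] [20,4,4] [19,3] [18] [17].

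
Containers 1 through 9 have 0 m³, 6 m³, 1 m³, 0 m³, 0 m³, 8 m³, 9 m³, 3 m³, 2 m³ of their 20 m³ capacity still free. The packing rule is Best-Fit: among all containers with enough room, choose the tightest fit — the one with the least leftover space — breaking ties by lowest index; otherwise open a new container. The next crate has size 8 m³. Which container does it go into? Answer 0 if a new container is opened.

Containers with room: container 6 (8 m³), container 7 (9 m³).
Tightest fit is container 6 with 8 m³ free.

6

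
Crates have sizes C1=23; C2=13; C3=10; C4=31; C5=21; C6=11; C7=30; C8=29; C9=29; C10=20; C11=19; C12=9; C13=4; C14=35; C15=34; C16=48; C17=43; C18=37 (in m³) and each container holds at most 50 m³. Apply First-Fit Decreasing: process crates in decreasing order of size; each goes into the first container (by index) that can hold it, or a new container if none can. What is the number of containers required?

Sorted descending: 48, 43, 37, 35, 34, 31, 30, 29, 29, 23, 21, 20, 19, 13, 11, 10, 9, 4.
Put 48 m³ in container 1; 2 m³ remain.
Put 43 m³ in container 2; 7 m³ remain.
Put 37 m³ in container 3; 13 m³ remain.
Put 35 m³ in container 4; 15 m³ remain.
Put 34 m³ in container 5; 16 m³ remain.
Put 31 m³ in container 6; 19 m³ remain.
Put 30 m³ in container 7; 20 m³ remain.
Put 29 m³ in container 8; 21 m³ remain.
Put 29 m³ in container 9; 21 m³ remain.
Put 23 m³ in container 10; 27 m³ remain.
Put 21 m³ in container 8; 0 m³ remain.
Put 20 m³ in container 7; 0 m³ remain.
Put 19 m³ in container 6; 0 m³ remain.
Put 13 m³ in container 3; 0 m³ remain.
Put 11 m³ in container 4; 4 m³ remain.
Put 10 m³ in container 5; 6 m³ remain.
Put 9 m³ in container 9; 12 m³ remain.
Put 4 m³ in container 2; 3 m³ remain.
Final containers: [48] [43,4] [37,13] [35,11] [34,10] [31,19] [30,20] [29,21] [29,9] [23].

10 containers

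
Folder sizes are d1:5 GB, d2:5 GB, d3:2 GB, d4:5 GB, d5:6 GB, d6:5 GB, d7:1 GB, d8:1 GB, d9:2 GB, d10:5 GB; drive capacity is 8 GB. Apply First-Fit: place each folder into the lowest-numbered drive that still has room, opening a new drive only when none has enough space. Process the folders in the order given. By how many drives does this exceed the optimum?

0

First-Fit: [5,2,1] [5,1,2] [5] [6] [5] [5] → 6 drives.
6 folders exceed 4 GB (half the capacity), and no two of those can share a drive, so at least 6 drives are needed.
So 6 is already optimal.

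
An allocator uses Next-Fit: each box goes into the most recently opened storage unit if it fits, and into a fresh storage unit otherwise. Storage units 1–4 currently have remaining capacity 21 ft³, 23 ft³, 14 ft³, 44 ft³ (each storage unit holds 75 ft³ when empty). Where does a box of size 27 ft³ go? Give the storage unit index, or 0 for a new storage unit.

Next-Fit only looks at storage unit 4, which has 44 ft³ free.
27 ft³ fits there.

4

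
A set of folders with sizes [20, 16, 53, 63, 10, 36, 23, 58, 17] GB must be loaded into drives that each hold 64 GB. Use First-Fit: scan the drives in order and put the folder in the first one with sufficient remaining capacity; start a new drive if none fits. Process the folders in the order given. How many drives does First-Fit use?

5

20 GB → drive 1 (remaining 44 GB)
16 GB → drive 1 (remaining 28 GB)
53 GB → drive 2 (remaining 11 GB)
63 GB → drive 3 (remaining 1 GB)
10 GB → drive 1 (remaining 18 GB)
36 GB → drive 4 (remaining 28 GB)
23 GB → drive 4 (remaining 5 GB)
58 GB → drive 5 (remaining 6 GB)
17 GB → drive 1 (remaining 1 GB)
Final drives: [20,16,10,17] [53] [63] [36,23] [58].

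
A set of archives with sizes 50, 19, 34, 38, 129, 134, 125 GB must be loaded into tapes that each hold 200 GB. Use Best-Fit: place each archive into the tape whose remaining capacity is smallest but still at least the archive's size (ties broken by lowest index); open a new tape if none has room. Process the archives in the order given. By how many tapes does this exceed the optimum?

1

Best-Fit: [50,19,34,38] [129] [134] [125] → 4 tapes.
Total size 529 GB; any packing needs at least ⌈529/200⌉ = 3 tapes.
An optimal packing achieves that bound: [134,50] [129,38,19] [125,34] → 3 tapes.
Excess: 4 − 3 = 1.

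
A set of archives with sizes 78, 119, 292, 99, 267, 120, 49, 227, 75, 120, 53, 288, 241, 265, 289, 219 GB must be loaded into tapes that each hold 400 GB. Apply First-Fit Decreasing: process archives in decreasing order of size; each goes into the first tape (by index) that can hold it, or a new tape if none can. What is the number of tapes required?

Sorted descending: 292, 289, 288, 267, 265, 241, 227, 219, 120, 120, 119, 99, 78, 75, 53, 49.
tape 1: place 292 GB, 108 GB left
tape 2: place 289 GB, 111 GB left
tape 3: place 288 GB, 112 GB left
tape 4: place 267 GB, 133 GB left
tape 5: place 265 GB, 135 GB left
tape 6: place 241 GB, 159 GB left
tape 7: place 227 GB, 173 GB left
tape 8: place 219 GB, 181 GB left
tape 4: place 120 GB, 13 GB left
tape 5: place 120 GB, 15 GB left
tape 6: place 119 GB, 40 GB left
tape 1: place 99 GB, 9 GB left
tape 2: place 78 GB, 33 GB left
tape 3: place 75 GB, 37 GB left
tape 7: place 53 GB, 120 GB left
tape 7: place 49 GB, 71 GB left

8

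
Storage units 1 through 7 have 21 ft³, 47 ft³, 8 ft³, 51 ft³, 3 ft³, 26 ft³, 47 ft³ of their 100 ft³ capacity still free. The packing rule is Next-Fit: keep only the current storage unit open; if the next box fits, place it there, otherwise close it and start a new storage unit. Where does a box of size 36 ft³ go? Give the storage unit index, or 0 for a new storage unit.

Next-Fit only looks at storage unit 7, which has 47 ft³ free.
36 ft³ fits there.

7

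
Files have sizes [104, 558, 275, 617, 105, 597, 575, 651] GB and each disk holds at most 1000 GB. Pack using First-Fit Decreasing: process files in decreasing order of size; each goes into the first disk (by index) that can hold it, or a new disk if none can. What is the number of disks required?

5

Sorted descending: 651, 617, 597, 575, 558, 275, 105, 104.
disk 1: place 651 GB, 349 GB left
disk 2: place 617 GB, 383 GB left
disk 3: place 597 GB, 403 GB left
disk 4: place 575 GB, 425 GB left
disk 5: place 558 GB, 442 GB left
disk 1: place 275 GB, 74 GB left
disk 2: place 105 GB, 278 GB left
disk 2: place 104 GB, 174 GB left
Final disks: [651,275] [617,105,104] [597] [575] [558].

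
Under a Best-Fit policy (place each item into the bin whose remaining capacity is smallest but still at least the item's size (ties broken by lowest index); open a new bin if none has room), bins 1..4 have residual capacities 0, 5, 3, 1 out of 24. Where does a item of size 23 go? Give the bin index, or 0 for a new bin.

No bin has ≥ 23 free, so a new bin is opened.

0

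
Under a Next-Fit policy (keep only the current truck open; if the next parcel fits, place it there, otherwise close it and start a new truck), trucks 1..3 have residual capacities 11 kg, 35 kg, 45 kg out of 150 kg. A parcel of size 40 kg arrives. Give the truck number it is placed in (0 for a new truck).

Next-Fit only looks at truck 3, which has 45 kg free.
40 kg fits there.

3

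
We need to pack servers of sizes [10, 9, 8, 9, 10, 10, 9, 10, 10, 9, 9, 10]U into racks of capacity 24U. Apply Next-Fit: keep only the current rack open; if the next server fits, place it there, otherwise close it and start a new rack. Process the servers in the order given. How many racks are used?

Put 10U in rack 1; 14U remain.
Put 9U in rack 1; 5U remain.
Put 8U in rack 2; 16U remain.
Put 9U in rack 2; 7U remain.
Put 10U in rack 3; 14U remain.
Put 10U in rack 3; 4U remain.
Put 9U in rack 4; 15U remain.
Put 10U in rack 4; 5U remain.
Put 10U in rack 5; 14U remain.
Put 9U in rack 5; 5U remain.
Put 9U in rack 6; 15U remain.
Put 10U in rack 6; 5U remain.

6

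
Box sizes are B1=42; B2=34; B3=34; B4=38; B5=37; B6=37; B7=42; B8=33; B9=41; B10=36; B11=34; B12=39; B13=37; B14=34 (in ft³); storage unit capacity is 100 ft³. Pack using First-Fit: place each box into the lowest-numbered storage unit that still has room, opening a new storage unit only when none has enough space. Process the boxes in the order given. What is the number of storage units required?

7 storage units

B1 (42 ft³) → storage unit 1 (remaining 58 ft³)
B2 (34 ft³) → storage unit 1 (remaining 24 ft³)
B3 (34 ft³) → storage unit 2 (remaining 66 ft³)
B4 (38 ft³) → storage unit 2 (remaining 28 ft³)
B5 (37 ft³) → storage unit 3 (remaining 63 ft³)
B6 (37 ft³) → storage unit 3 (remaining 26 ft³)
B7 (42 ft³) → storage unit 4 (remaining 58 ft³)
B8 (33 ft³) → storage unit 4 (remaining 25 ft³)
B9 (41 ft³) → storage unit 5 (remaining 59 ft³)
B10 (36 ft³) → storage unit 5 (remaining 23 ft³)
B11 (34 ft³) → storage unit 6 (remaining 66 ft³)
B12 (39 ft³) → storage unit 6 (remaining 27 ft³)
B13 (37 ft³) → storage unit 7 (remaining 63 ft³)
B14 (34 ft³) → storage unit 7 (remaining 29 ft³)
Final storage units: [42,34] [34,38] [37,37] [42,33] [41,36] [34,39] [37,34].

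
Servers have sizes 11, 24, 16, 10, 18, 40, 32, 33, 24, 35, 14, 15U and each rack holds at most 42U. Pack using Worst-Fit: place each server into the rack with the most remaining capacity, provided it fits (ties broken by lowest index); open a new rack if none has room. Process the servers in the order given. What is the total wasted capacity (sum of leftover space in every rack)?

11U → rack 1 (remaining 31U)
24U → rack 1 (remaining 7U)
16U → rack 2 (remaining 26U)
10U → rack 2 (remaining 16U)
18U → rack 3 (remaining 24U)
40U → rack 4 (remaining 2U)
32U → rack 5 (remaining 10U)
33U → rack 6 (remaining 9U)
24U → rack 3 (remaining 0U)
35U → rack 7 (remaining 7U)
14U → rack 2 (remaining 2U)
15U → rack 8 (remaining 27U)
8 racks × 42U = 336U; used 272U; unused 64U.

64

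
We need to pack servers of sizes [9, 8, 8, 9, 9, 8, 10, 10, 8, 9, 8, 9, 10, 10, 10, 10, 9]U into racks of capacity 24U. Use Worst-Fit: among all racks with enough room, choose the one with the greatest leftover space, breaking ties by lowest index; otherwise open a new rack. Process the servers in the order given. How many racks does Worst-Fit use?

9U → rack 1 (remaining 15U)
8U → rack 1 (remaining 7U)
8U → rack 2 (remaining 16U)
9U → rack 2 (remaining 7U)
9U → rack 3 (remaining 15U)
8U → rack 3 (remaining 7U)
10U → rack 4 (remaining 14U)
10U → rack 4 (remaining 4U)
8U → rack 5 (remaining 16U)
9U → rack 5 (remaining 7U)
8U → rack 6 (remaining 16U)
9U → rack 6 (remaining 7U)
10U → rack 7 (remaining 14U)
10U → rack 7 (remaining 4U)
10U → rack 8 (remaining 14U)
10U → rack 8 (remaining 4U)
9U → rack 9 (remaining 15U)
Final racks: [9,8] [8,9] [9,8] [10,10] [8,9] [8,9] [10,10] [10,10] [9].

9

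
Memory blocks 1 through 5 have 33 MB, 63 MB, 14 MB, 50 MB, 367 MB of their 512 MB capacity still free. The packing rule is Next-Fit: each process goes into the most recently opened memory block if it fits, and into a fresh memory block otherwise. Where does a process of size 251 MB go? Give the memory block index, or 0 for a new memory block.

5

Next-Fit only looks at memory block 5, which has 367 MB free.
251 MB fits there.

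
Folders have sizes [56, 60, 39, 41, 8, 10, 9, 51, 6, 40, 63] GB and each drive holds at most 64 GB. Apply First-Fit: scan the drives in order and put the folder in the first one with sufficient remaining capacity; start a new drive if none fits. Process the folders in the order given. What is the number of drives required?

7

Put 56 GB in drive 1; 8 GB remain.
Put 60 GB in drive 2; 4 GB remain.
Put 39 GB in drive 3; 25 GB remain.
Put 41 GB in drive 4; 23 GB remain.
Put 8 GB in drive 1; 0 GB remain.
Put 10 GB in drive 3; 15 GB remain.
Put 9 GB in drive 3; 6 GB remain.
Put 51 GB in drive 5; 13 GB remain.
Put 6 GB in drive 3; 0 GB remain.
Put 40 GB in drive 6; 24 GB remain.
Put 63 GB in drive 7; 1 GB remain.
Final drives: [56,8] [60] [39,10,9,6] [41] [51] [40] [63].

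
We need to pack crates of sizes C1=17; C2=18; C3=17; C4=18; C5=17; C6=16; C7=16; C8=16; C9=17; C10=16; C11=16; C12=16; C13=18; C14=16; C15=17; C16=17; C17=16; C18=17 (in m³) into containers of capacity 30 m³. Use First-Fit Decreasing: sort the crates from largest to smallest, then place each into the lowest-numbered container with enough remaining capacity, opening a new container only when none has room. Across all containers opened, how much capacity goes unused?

Sorted descending: 18, 18, 18, 17, 17, 17, 17, 17, 17, 17, 16, 16, 16, 16, 16, 16, 16, 16.
Put 18 m³ in container 1; 12 m³ remain.
Put 18 m³ in container 2; 12 m³ remain.
Put 18 m³ in container 3; 12 m³ remain.
Put 17 m³ in container 4; 13 m³ remain.
Put 17 m³ in container 5; 13 m³ remain.
Put 17 m³ in container 6; 13 m³ remain.
Put 17 m³ in container 7; 13 m³ remain.
Put 17 m³ in container 8; 13 m³ remain.
Put 17 m³ in container 9; 13 m³ remain.
Put 17 m³ in container 10; 13 m³ remain.
Put 16 m³ in container 11; 14 m³ remain.
Put 16 m³ in container 12; 14 m³ remain.
Put 16 m³ in container 13; 14 m³ remain.
Put 16 m³ in container 14; 14 m³ remain.
Put 16 m³ in container 15; 14 m³ remain.
Put 16 m³ in container 16; 14 m³ remain.
Put 16 m³ in container 17; 14 m³ remain.
Put 16 m³ in container 18; 14 m³ remain.
18 containers × 30 m³ = 540 m³; used 301 m³; unused 239 m³.

239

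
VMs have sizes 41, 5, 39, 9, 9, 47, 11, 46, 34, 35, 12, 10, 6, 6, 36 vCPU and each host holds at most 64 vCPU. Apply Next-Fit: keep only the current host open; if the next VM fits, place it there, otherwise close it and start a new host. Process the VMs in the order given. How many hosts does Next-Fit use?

7

host 1: place 41 vCPU, 23 vCPU left
host 1: place 5 vCPU, 18 vCPU left
host 2: place 39 vCPU, 25 vCPU left
host 2: place 9 vCPU, 16 vCPU left
host 2: place 9 vCPU, 7 vCPU left
host 3: place 47 vCPU, 17 vCPU left
host 3: place 11 vCPU, 6 vCPU left
host 4: place 46 vCPU, 18 vCPU left
host 5: place 34 vCPU, 30 vCPU left
host 6: place 35 vCPU, 29 vCPU left
host 6: place 12 vCPU, 17 vCPU left
host 6: place 10 vCPU, 7 vCPU left
host 6: place 6 vCPU, 1 vCPU left
host 7: place 6 vCPU, 58 vCPU left
host 7: place 36 vCPU, 22 vCPU left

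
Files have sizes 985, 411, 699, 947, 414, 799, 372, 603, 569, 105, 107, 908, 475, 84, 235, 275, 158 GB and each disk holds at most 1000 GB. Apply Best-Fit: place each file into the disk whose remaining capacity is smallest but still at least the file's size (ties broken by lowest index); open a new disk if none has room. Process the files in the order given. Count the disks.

9

Put 985 GB in disk 1; 15 GB remain.
Put 411 GB in disk 2; 589 GB remain.
Put 699 GB in disk 3; 301 GB remain.
Put 947 GB in disk 4; 53 GB remain.
Put 414 GB in disk 2; 175 GB remain.
Put 799 GB in disk 5; 201 GB remain.
Put 372 GB in disk 6; 628 GB remain.
Put 603 GB in disk 6; 25 GB remain.
Put 569 GB in disk 7; 431 GB remain.
Put 105 GB in disk 2; 70 GB remain.
Put 107 GB in disk 5; 94 GB remain.
Put 908 GB in disk 8; 92 GB remain.
Put 475 GB in disk 9; 525 GB remain.
Put 84 GB in disk 8; 8 GB remain.
Put 235 GB in disk 3; 66 GB remain.
Put 275 GB in disk 7; 156 GB remain.
Put 158 GB in disk 9; 367 GB remain.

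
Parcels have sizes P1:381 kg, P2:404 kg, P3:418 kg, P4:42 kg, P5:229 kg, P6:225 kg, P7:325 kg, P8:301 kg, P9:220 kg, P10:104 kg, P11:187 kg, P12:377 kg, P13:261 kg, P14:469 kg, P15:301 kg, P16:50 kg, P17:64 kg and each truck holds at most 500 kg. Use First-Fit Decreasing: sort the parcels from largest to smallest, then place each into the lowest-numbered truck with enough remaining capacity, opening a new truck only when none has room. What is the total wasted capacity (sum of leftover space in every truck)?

642

Sorted descending: 469, 418, 404, 381, 377, 325, 301, 301, 261, 229, 225, 220, 187, 104, 64, 50, 42.
truck 1: place 469 kg, 31 kg left
truck 2: place 418 kg, 82 kg left
truck 3: place 404 kg, 96 kg left
truck 4: place 381 kg, 119 kg left
truck 5: place 377 kg, 123 kg left
truck 6: place 325 kg, 175 kg left
truck 7: place 301 kg, 199 kg left
truck 8: place 301 kg, 199 kg left
truck 9: place 261 kg, 239 kg left
truck 9: place 229 kg, 10 kg left
truck 10: place 225 kg, 275 kg left
truck 10: place 220 kg, 55 kg left
truck 7: place 187 kg, 12 kg left
truck 4: place 104 kg, 15 kg left
truck 2: place 64 kg, 18 kg left
truck 3: place 50 kg, 46 kg left
truck 3: place 42 kg, 4 kg left
10 trucks × 500 kg = 5000 kg; used 4358 kg; unused 642 kg.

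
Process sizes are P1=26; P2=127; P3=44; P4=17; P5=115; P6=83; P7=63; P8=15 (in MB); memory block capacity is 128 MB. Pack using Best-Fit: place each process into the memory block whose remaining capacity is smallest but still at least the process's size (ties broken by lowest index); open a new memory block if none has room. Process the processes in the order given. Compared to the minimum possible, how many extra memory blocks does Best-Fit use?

Best-Fit: [26,44,17,15] [127] [115] [83] [63] → 5 memory blocks.
Total size 490 MB; any packing needs at least ⌈490/128⌉ = 4 memory blocks.
An optimal packing achieves that bound: [127] [115] [83,44] [63,26,17,15] → 4 memory blocks.
Excess: 5 − 4 = 1.

1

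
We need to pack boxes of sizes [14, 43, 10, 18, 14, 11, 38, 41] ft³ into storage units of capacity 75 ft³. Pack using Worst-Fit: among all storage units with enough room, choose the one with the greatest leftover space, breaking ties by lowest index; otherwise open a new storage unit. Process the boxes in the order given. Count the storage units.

4

storage unit 1: place 14 ft³, 61 ft³ left
storage unit 1: place 43 ft³, 18 ft³ left
storage unit 1: place 10 ft³, 8 ft³ left
storage unit 2: place 18 ft³, 57 ft³ left
storage unit 2: place 14 ft³, 43 ft³ left
storage unit 2: place 11 ft³, 32 ft³ left
storage unit 3: place 38 ft³, 37 ft³ left
storage unit 4: place 41 ft³, 34 ft³ left
Final storage units: [14,43,10] [18,14,11] [38] [41].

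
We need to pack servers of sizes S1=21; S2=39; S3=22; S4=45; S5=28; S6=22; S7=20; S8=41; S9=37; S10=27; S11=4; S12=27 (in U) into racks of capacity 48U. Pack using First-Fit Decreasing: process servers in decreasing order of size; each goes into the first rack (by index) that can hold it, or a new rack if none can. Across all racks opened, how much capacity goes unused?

Sorted descending: 45, 41, 39, 37, 28, 27, 27, 22, 22, 21, 20, 4.
Put 45U in rack 1; 3U remain.
Put 41U in rack 2; 7U remain.
Put 39U in rack 3; 9U remain.
Put 37U in rack 4; 11U remain.
Put 28U in rack 5; 20U remain.
Put 27U in rack 6; 21U remain.
Put 27U in rack 7; 21U remain.
Put 22U in rack 8; 26U remain.
Put 22U in rack 8; 4U remain.
Put 21U in rack 6; 0U remain.
Put 20U in rack 5; 0U remain.
Put 4U in rack 2; 3U remain.
8 racks × 48U = 384U; used 333U; unused 51U.

51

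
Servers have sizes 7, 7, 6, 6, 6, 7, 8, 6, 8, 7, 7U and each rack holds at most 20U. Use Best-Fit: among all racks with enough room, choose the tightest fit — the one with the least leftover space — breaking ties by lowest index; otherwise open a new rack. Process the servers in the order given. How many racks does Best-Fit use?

Put 7U in rack 1; 13U remain.
Put 7U in rack 1; 6U remain.
Put 6U in rack 1; 0U remain.
Put 6U in rack 2; 14U remain.
Put 6U in rack 2; 8U remain.
Put 7U in rack 2; 1U remain.
Put 8U in rack 3; 12U remain.
Put 6U in rack 3; 6U remain.
Put 8U in rack 4; 12U remain.
Put 7U in rack 4; 5U remain.
Put 7U in rack 5; 13U remain.
Final racks: [7,7,6] [6,6,7] [8,6] [8,7] [7].

5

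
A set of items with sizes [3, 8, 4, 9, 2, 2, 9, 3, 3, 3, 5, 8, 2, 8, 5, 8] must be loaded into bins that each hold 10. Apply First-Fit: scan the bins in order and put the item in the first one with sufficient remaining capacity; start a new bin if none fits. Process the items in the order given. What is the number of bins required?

10 bins

bin 1: place 3, 7 left
bin 2: place 8, 2 left
bin 1: place 4, 3 left
bin 3: place 9, 1 left
bin 1: place 2, 1 left
bin 2: place 2, 0 left
bin 4: place 9, 1 left
bin 5: place 3, 7 left
bin 5: place 3, 4 left
bin 5: place 3, 1 left
bin 6: place 5, 5 left
bin 7: place 8, 2 left
bin 6: place 2, 3 left
bin 8: place 8, 2 left
bin 9: place 5, 5 left
bin 10: place 8, 2 left
Final bins: [3,4,2] [8,2] [9] [9] [3,3,3] [5,2] [8] [8] [5] [8].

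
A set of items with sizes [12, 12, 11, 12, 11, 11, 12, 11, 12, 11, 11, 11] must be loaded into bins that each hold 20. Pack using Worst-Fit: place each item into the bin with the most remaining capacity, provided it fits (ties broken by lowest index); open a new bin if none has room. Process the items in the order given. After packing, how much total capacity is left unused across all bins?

103

Put 12 in bin 1; 8 remain.
Put 12 in bin 2; 8 remain.
Put 11 in bin 3; 9 remain.
Put 12 in bin 4; 8 remain.
Put 11 in bin 5; 9 remain.
Put 11 in bin 6; 9 remain.
Put 12 in bin 7; 8 remain.
Put 11 in bin 8; 9 remain.
Put 12 in bin 9; 8 remain.
Put 11 in bin 10; 9 remain.
Put 11 in bin 11; 9 remain.
Put 11 in bin 12; 9 remain.
12 bins × 20 = 240; used 137; unused 103.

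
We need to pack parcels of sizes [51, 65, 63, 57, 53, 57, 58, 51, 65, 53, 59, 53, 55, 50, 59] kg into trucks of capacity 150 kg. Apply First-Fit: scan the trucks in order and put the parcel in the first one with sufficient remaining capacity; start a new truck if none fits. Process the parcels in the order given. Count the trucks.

51 kg → truck 1 (remaining 99 kg)
65 kg → truck 1 (remaining 34 kg)
63 kg → truck 2 (remaining 87 kg)
57 kg → truck 2 (remaining 30 kg)
53 kg → truck 3 (remaining 97 kg)
57 kg → truck 3 (remaining 40 kg)
58 kg → truck 4 (remaining 92 kg)
51 kg → truck 4 (remaining 41 kg)
65 kg → truck 5 (remaining 85 kg)
53 kg → truck 5 (remaining 32 kg)
59 kg → truck 6 (remaining 91 kg)
53 kg → truck 6 (remaining 38 kg)
55 kg → truck 7 (remaining 95 kg)
50 kg → truck 7 (remaining 45 kg)
59 kg → truck 8 (remaining 91 kg)

8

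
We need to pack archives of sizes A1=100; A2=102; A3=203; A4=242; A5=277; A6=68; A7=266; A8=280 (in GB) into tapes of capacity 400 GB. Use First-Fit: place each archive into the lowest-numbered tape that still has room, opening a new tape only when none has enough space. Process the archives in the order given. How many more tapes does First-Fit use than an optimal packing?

1

First-Fit: [100,102,68] [203] [242] [277] [266] [280] → 6 tapes.
5 archives exceed 200 GB (half the capacity), and no two of those can share a tape, so at least 5 tapes are needed.
An optimal packing achieves that bound: [280,102] [277,100] [266,68] [242] [203] → 5 tapes.
Excess: 6 − 5 = 1.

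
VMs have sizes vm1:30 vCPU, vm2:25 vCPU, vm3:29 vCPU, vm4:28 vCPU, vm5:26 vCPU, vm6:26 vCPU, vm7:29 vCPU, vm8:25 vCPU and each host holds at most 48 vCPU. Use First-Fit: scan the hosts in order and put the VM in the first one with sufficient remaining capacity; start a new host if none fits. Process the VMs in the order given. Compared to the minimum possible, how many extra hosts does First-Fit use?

First-Fit: [30] [25] [29] [28] [26] [26] [29] [25] → 8 hosts.
8 VMs exceed 24 vCPU (half the capacity), and no two of those can share a host, so at least 8 hosts are needed.
So 8 is already optimal.

0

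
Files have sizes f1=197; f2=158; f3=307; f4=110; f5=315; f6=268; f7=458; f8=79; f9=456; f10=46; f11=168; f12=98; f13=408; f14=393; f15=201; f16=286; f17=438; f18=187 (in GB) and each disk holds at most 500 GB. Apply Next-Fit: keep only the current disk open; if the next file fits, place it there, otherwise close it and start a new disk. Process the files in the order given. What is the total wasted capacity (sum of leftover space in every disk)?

f1 (197 GB) → disk 1 (remaining 303 GB)
f2 (158 GB) → disk 1 (remaining 145 GB)
f3 (307 GB) → disk 2 (remaining 193 GB)
f4 (110 GB) → disk 2 (remaining 83 GB)
f5 (315 GB) → disk 3 (remaining 185 GB)
f6 (268 GB) → disk 4 (remaining 232 GB)
f7 (458 GB) → disk 5 (remaining 42 GB)
f8 (79 GB) → disk 6 (remaining 421 GB)
f9 (456 GB) → disk 7 (remaining 44 GB)
f10 (46 GB) → disk 8 (remaining 454 GB)
f11 (168 GB) → disk 8 (remaining 286 GB)
f12 (98 GB) → disk 8 (remaining 188 GB)
f13 (408 GB) → disk 9 (remaining 92 GB)
f14 (393 GB) → disk 10 (remaining 107 GB)
f15 (201 GB) → disk 11 (remaining 299 GB)
f16 (286 GB) → disk 11 (remaining 13 GB)
f17 (438 GB) → disk 12 (remaining 62 GB)
f18 (187 GB) → disk 13 (remaining 313 GB)
13 disks × 500 GB = 6500 GB; used 4573 GB; unused 1927 GB.

1927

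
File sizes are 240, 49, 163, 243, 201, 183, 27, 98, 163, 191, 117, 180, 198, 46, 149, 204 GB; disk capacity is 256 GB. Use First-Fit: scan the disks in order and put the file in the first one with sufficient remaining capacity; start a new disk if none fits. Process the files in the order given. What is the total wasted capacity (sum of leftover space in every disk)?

240 GB → disk 1 (remaining 16 GB)
49 GB → disk 2 (remaining 207 GB)
163 GB → disk 2 (remaining 44 GB)
243 GB → disk 3 (remaining 13 GB)
201 GB → disk 4 (remaining 55 GB)
183 GB → disk 5 (remaining 73 GB)
27 GB → disk 2 (remaining 17 GB)
98 GB → disk 6 (remaining 158 GB)
163 GB → disk 7 (remaining 93 GB)
191 GB → disk 8 (remaining 65 GB)
117 GB → disk 6 (remaining 41 GB)
180 GB → disk 9 (remaining 76 GB)
198 GB → disk 10 (remaining 58 GB)
46 GB → disk 4 (remaining 9 GB)
149 GB → disk 11 (remaining 107 GB)
204 GB → disk 12 (remaining 52 GB)
12 disks × 256 GB = 3072 GB; used 2452 GB; unused 620 GB.

620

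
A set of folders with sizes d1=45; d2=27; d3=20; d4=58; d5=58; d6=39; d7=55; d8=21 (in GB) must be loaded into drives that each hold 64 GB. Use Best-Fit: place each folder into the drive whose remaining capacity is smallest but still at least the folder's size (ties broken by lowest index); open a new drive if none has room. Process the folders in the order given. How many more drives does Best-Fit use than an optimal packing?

Best-Fit: [45] [27,20] [58] [58] [39,21] [55] → 6 drives.
Total size 323 GB; any packing needs at least ⌈323/64⌉ = 6 drives.
So 6 is already optimal.

0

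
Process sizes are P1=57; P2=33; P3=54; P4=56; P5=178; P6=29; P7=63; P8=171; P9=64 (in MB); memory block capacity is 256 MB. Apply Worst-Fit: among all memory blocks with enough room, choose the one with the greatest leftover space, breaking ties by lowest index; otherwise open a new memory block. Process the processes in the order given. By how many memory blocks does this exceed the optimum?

1

Worst-Fit: [57,33,54,56] [178,29] [63,171] [64] → 4 memory blocks.
Total size 705 MB; any packing needs at least ⌈705/256⌉ = 3 memory blocks.
An optimal packing achieves that bound: [178,64] [171,63] [57,56,54,33,29] → 3 memory blocks.
Excess: 4 − 3 = 1.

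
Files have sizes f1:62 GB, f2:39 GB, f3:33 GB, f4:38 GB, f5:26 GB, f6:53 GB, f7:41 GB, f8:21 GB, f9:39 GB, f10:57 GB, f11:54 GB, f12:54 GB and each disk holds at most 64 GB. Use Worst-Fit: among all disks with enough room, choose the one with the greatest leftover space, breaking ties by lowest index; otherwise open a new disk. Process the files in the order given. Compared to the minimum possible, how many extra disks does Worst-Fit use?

Worst-Fit: [62] [39] [33,26] [38,21] [53] [41] [39] [57] [54] [54] → 10 disks.
10 files exceed 32 GB (half the capacity), and no two of those can share a disk, so at least 10 disks are needed.
So 10 is already optimal.

0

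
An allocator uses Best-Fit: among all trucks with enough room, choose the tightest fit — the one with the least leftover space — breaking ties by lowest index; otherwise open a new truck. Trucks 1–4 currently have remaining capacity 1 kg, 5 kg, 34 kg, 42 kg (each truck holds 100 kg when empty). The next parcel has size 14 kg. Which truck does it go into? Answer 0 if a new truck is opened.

Trucks with room: truck 3 (34 kg), truck 4 (42 kg).
Tightest fit is truck 3 with 34 kg free.

3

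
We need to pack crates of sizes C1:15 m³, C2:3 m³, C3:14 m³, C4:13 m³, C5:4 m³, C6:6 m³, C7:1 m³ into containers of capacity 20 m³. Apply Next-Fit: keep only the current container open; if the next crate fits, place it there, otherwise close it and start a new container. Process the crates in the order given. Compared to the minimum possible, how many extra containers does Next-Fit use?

Next-Fit: [15,3] [14] [13,4] [6,1] → 4 containers.
Total size 56 m³; any packing needs at least ⌈56/20⌉ = 3 containers.
An optimal packing achieves that bound: [15,4,1] [14,6] [13,3] → 3 containers.
Excess: 4 − 3 = 1.

1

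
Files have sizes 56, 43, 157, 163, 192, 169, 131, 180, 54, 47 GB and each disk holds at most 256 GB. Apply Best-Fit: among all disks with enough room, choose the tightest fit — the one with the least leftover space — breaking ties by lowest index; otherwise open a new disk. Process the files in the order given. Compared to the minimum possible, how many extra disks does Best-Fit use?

Best-Fit: [56,43,157] [163] [192,54] [169] [131] [180,47] → 6 disks.
6 files exceed 128 GB (half the capacity), and no two of those can share a disk, so at least 6 disks are needed.
So 6 is already optimal.

0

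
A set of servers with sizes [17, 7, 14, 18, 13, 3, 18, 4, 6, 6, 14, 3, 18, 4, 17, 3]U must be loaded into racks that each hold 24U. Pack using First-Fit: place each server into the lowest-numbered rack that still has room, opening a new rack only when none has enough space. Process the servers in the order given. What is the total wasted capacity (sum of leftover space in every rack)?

Put 17U in rack 1; 7U remain.
Put 7U in rack 1; 0U remain.
Put 14U in rack 2; 10U remain.
Put 18U in rack 3; 6U remain.
Put 13U in rack 4; 11U remain.
Put 3U in rack 2; 7U remain.
Put 18U in rack 5; 6U remain.
Put 4U in rack 2; 3U remain.
Put 6U in rack 3; 0U remain.
Put 6U in rack 4; 5U remain.
Put 14U in rack 6; 10U remain.
Put 3U in rack 2; 0U remain.
Put 18U in rack 7; 6U remain.
Put 4U in rack 4; 1U remain.
Put 17U in rack 8; 7U remain.
Put 3U in rack 5; 3U remain.
8 racks × 24U = 192U; used 165U; unused 27U.

27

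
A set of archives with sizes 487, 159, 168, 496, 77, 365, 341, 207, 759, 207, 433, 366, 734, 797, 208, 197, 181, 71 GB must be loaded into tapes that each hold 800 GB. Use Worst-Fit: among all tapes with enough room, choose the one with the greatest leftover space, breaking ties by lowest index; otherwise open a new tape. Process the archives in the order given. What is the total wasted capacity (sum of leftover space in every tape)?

947

tape 1: place 487 GB, 313 GB left
tape 1: place 159 GB, 154 GB left
tape 2: place 168 GB, 632 GB left
tape 2: place 496 GB, 136 GB left
tape 1: place 77 GB, 77 GB left
tape 3: place 365 GB, 435 GB left
tape 3: place 341 GB, 94 GB left
tape 4: place 207 GB, 593 GB left
tape 5: place 759 GB, 41 GB left
tape 4: place 207 GB, 386 GB left
tape 6: place 433 GB, 367 GB left
tape 4: place 366 GB, 20 GB left
tape 7: place 734 GB, 66 GB left
tape 8: place 797 GB, 3 GB left
tape 6: place 208 GB, 159 GB left
tape 9: place 197 GB, 603 GB left
tape 9: place 181 GB, 422 GB left
tape 9: place 71 GB, 351 GB left
9 tapes × 800 GB = 7200 GB; used 6253 GB; unused 947 GB.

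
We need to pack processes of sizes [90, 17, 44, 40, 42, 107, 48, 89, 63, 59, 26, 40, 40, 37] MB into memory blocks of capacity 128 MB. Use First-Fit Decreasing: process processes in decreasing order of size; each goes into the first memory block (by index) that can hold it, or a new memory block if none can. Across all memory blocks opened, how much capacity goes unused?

154

Sorted descending: 107, 90, 89, 63, 59, 48, 44, 42, 40, 40, 40, 37, 26, 17.
Put 107 MB in memory block 1; 21 MB remain.
Put 90 MB in memory block 2; 38 MB remain.
Put 89 MB in memory block 3; 39 MB remain.
Put 63 MB in memory block 4; 65 MB remain.
Put 59 MB in memory block 4; 6 MB remain.
Put 48 MB in memory block 5; 80 MB remain.
Put 44 MB in memory block 5; 36 MB remain.
Put 42 MB in memory block 6; 86 MB remain.
Put 40 MB in memory block 6; 46 MB remain.
Put 40 MB in memory block 6; 6 MB remain.
Put 40 MB in memory block 7; 88 MB remain.
Put 37 MB in memory block 2; 1 MB remain.
Put 26 MB in memory block 3; 13 MB remain.
Put 17 MB in memory block 1; 4 MB remain.
7 memory blocks × 128 MB = 896 MB; used 742 MB; unused 154 MB.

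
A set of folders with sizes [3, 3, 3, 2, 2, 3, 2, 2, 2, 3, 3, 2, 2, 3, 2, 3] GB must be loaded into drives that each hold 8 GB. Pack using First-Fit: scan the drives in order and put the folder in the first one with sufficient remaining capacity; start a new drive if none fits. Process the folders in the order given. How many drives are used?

3 GB → drive 1 (remaining 5 GB)
3 GB → drive 1 (remaining 2 GB)
3 GB → drive 2 (remaining 5 GB)
2 GB → drive 1 (remaining 0 GB)
2 GB → drive 2 (remaining 3 GB)
3 GB → drive 2 (remaining 0 GB)
2 GB → drive 3 (remaining 6 GB)
2 GB → drive 3 (remaining 4 GB)
2 GB → drive 3 (remaining 2 GB)
3 GB → drive 4 (remaining 5 GB)
3 GB → drive 4 (remaining 2 GB)
2 GB → drive 3 (remaining 0 GB)
2 GB → drive 4 (remaining 0 GB)
3 GB → drive 5 (remaining 5 GB)
2 GB → drive 5 (remaining 3 GB)
3 GB → drive 5 (remaining 0 GB)

5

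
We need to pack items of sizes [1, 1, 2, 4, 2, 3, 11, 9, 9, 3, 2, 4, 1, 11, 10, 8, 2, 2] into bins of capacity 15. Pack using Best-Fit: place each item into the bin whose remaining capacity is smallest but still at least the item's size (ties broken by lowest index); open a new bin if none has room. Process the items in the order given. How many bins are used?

7

1 → bin 1 (remaining 14)
1 → bin 1 (remaining 13)
2 → bin 1 (remaining 11)
4 → bin 1 (remaining 7)
2 → bin 1 (remaining 5)
3 → bin 1 (remaining 2)
11 → bin 2 (remaining 4)
9 → bin 3 (remaining 6)
9 → bin 4 (remaining 6)
3 → bin 2 (remaining 1)
2 → bin 1 (remaining 0)
4 → bin 3 (remaining 2)
1 → bin 2 (remaining 0)
11 → bin 5 (remaining 4)
10 → bin 6 (remaining 5)
8 → bin 7 (remaining 7)
2 → bin 3 (remaining 0)
2 → bin 5 (remaining 2)
Final bins: [1,1,2,4,2,3,2] [11,3,1] [9,4,2] [9] [11,2] [10] [8].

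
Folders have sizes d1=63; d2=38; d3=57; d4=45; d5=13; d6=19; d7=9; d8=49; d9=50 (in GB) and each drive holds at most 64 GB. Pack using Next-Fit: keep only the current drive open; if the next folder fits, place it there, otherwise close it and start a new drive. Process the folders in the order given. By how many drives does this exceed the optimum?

1

Next-Fit: [63] [38] [57] [45,13] [19,9] [49] [50] → 7 drives.
Total size 343 GB; any packing needs at least ⌈343/64⌉ = 6 drives.
An optimal packing achieves that bound: [63] [57] [50,13] [49,9] [45,19] [38] → 6 drives.
Excess: 7 − 6 = 1.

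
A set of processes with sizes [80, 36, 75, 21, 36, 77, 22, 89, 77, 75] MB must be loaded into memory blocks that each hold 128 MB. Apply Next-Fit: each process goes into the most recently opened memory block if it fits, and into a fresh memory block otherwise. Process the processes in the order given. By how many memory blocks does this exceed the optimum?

Next-Fit: [80,36] [75,21] [36,77] [22,89] [77] [75] → 6 memory blocks.
6 processes exceed 64 MB (half the capacity), and no two of those can share a memory block, so at least 6 memory blocks are needed.
So 6 is already optimal.

0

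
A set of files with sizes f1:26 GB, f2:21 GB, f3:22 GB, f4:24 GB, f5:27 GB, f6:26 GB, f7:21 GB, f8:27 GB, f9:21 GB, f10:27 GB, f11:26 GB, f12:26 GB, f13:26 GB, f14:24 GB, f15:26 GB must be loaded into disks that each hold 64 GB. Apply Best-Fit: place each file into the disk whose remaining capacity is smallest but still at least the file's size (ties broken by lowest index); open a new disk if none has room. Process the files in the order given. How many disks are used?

Put f1 (26 GB) in disk 1; 38 GB remain.
Put f2 (21 GB) in disk 1; 17 GB remain.
Put f3 (22 GB) in disk 2; 42 GB remain.
Put f4 (24 GB) in disk 2; 18 GB remain.
Put f5 (27 GB) in disk 3; 37 GB remain.
Put f6 (26 GB) in disk 3; 11 GB remain.
Put f7 (21 GB) in disk 4; 43 GB remain.
Put f8 (27 GB) in disk 4; 16 GB remain.
Put f9 (21 GB) in disk 5; 43 GB remain.
Put f10 (27 GB) in disk 5; 16 GB remain.
Put f11 (26 GB) in disk 6; 38 GB remain.
Put f12 (26 GB) in disk 6; 12 GB remain.
Put f13 (26 GB) in disk 7; 38 GB remain.
Put f14 (24 GB) in disk 7; 14 GB remain.
Put f15 (26 GB) in disk 8; 38 GB remain.
Final disks: [26,21] [22,24] [27,26] [21,27] [21,27] [26,26] [26,24] [26].

8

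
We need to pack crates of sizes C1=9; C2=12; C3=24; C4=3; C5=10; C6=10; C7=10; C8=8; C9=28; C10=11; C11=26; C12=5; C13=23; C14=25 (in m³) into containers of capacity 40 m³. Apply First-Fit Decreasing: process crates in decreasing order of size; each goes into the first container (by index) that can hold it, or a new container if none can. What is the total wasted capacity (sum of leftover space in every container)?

Sorted descending: 28, 26, 25, 24, 23, 12, 11, 10, 10, 10, 9, 8, 5, 3.
container 1: place 28 m³, 12 m³ left
container 2: place 26 m³, 14 m³ left
container 3: place 25 m³, 15 m³ left
container 4: place 24 m³, 16 m³ left
container 5: place 23 m³, 17 m³ left
container 1: place 12 m³, 0 m³ left
container 2: place 11 m³, 3 m³ left
container 3: place 10 m³, 5 m³ left
container 4: place 10 m³, 6 m³ left
container 5: place 10 m³, 7 m³ left
container 6: place 9 m³, 31 m³ left
container 6: place 8 m³, 23 m³ left
container 3: place 5 m³, 0 m³ left
container 2: place 3 m³, 0 m³ left
6 containers × 40 m³ = 240 m³; used 204 m³; unused 36 m³.

36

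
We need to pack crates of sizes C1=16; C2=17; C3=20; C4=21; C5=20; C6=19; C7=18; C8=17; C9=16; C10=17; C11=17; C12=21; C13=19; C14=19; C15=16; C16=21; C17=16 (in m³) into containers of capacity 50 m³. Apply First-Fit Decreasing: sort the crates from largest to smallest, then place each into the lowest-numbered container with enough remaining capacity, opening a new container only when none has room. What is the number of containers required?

8

Sorted descending: 21, 21, 21, 20, 20, 19, 19, 19, 18, 17, 17, 17, 17, 16, 16, 16, 16.
Put 21 m³ in container 1; 29 m³ remain.
Put 21 m³ in container 1; 8 m³ remain.
Put 21 m³ in container 2; 29 m³ remain.
Put 20 m³ in container 2; 9 m³ remain.
Put 20 m³ in container 3; 30 m³ remain.
Put 19 m³ in container 3; 11 m³ remain.
Put 19 m³ in container 4; 31 m³ remain.
Put 19 m³ in container 4; 12 m³ remain.
Put 18 m³ in container 5; 32 m³ remain.
Put 17 m³ in container 5; 15 m³ remain.
Put 17 m³ in container 6; 33 m³ remain.
Put 17 m³ in container 6; 16 m³ remain.
Put 17 m³ in container 7; 33 m³ remain.
Put 16 m³ in container 6; 0 m³ remain.
Put 16 m³ in container 7; 17 m³ remain.
Put 16 m³ in container 7; 1 m³ remain.
Put 16 m³ in container 8; 34 m³ remain.
Final containers: [21,21] [21,20] [20,19] [19,19] [18,17] [17,17,16] [17,16,16] [16].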